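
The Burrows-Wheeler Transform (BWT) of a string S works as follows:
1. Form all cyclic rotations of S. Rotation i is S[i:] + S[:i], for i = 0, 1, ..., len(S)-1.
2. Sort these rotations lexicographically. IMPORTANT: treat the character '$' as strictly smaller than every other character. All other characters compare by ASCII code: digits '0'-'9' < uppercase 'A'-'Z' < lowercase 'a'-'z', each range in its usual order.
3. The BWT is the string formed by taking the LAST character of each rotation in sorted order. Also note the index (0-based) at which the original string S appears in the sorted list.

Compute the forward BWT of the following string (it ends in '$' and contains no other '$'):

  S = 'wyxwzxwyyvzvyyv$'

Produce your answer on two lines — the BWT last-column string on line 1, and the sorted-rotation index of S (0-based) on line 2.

All 16 rotations (rotation i = S[i:]+S[:i]):
  rot[0] = wyxwzxwyyvzvyyv$
  rot[1] = yxwzxwyyvzvyyv$w
  rot[2] = xwzxwyyvzvyyv$wy
  rot[3] = wzxwyyvzvyyv$wyx
  rot[4] = zxwyyvzvyyv$wyxw
  rot[5] = xwyyvzvyyv$wyxwz
  rot[6] = wyyvzvyyv$wyxwzx
  rot[7] = yyvzvyyv$wyxwzxw
  rot[8] = yvzvyyv$wyxwzxwy
  rot[9] = vzvyyv$wyxwzxwyy
  rot[10] = zvyyv$wyxwzxwyyv
  rot[11] = vyyv$wyxwzxwyyvz
  rot[12] = yyv$wyxwzxwyyvzv
  rot[13] = yv$wyxwzxwyyvzvy
  rot[14] = v$wyxwzxwyyvzvyy
  rot[15] = $wyxwzxwyyvzvyyv
Sorted (with $ < everything):
  sorted[0] = $wyxwzxwyyvzvyyv  (last char: 'v')
  sorted[1] = v$wyxwzxwyyvzvyy  (last char: 'y')
  sorted[2] = vyyv$wyxwzxwyyvz  (last char: 'z')
  sorted[3] = vzvyyv$wyxwzxwyy  (last char: 'y')
  sorted[4] = wyxwzxwyyvzvyyv$  (last char: '$')
  sorted[5] = wyyvzvyyv$wyxwzx  (last char: 'x')
  sorted[6] = wzxwyyvzvyyv$wyx  (last char: 'x')
  sorted[7] = xwyyvzvyyv$wyxwz  (last char: 'z')
  sorted[8] = xwzxwyyvzvyyv$wy  (last char: 'y')
  sorted[9] = yv$wyxwzxwyyvzvy  (last char: 'y')
  sorted[10] = yvzvyyv$wyxwzxwy  (last char: 'y')
  sorted[11] = yxwzxwyyvzvyyv$w  (last char: 'w')
  sorted[12] = yyv$wyxwzxwyyvzv  (last char: 'v')
  sorted[13] = yyvzvyyv$wyxwzxw  (last char: 'w')
  sorted[14] = zvyyv$wyxwzxwyyv  (last char: 'v')
  sorted[15] = zxwyyvzvyyv$wyxw  (last char: 'w')
Last column: vyzy$xxzyyywvwvw
Original string S is at sorted index 4

Answer: vyzy$xxzyyywvwvw
4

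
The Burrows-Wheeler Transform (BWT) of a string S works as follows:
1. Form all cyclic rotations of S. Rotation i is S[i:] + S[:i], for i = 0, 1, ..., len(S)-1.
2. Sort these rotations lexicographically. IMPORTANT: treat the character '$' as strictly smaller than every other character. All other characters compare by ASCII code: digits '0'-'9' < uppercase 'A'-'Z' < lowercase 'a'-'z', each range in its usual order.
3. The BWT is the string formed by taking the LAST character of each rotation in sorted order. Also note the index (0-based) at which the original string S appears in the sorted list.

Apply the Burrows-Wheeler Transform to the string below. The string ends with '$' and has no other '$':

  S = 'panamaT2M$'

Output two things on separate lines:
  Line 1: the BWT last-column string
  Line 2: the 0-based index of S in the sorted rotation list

All 10 rotations (rotation i = S[i:]+S[:i]):
  rot[0] = panamaT2M$
  rot[1] = anamaT2M$p
  rot[2] = namaT2M$pa
  rot[3] = amaT2M$pan
  rot[4] = maT2M$pana
  rot[5] = aT2M$panam
  rot[6] = T2M$panama
  rot[7] = 2M$panamaT
  rot[8] = M$panamaT2
  rot[9] = $panamaT2M
Sorted (with $ < everything):
  sorted[0] = $panamaT2M  (last char: 'M')
  sorted[1] = 2M$panamaT  (last char: 'T')
  sorted[2] = M$panamaT2  (last char: '2')
  sorted[3] = T2M$panama  (last char: 'a')
  sorted[4] = aT2M$panam  (last char: 'm')
  sorted[5] = amaT2M$pan  (last char: 'n')
  sorted[6] = anamaT2M$p  (last char: 'p')
  sorted[7] = maT2M$pana  (last char: 'a')
  sorted[8] = namaT2M$pa  (last char: 'a')
  sorted[9] = panamaT2M$  (last char: '$')
Last column: MT2amnpaa$
Original string S is at sorted index 9

Answer: MT2amnpaa$
9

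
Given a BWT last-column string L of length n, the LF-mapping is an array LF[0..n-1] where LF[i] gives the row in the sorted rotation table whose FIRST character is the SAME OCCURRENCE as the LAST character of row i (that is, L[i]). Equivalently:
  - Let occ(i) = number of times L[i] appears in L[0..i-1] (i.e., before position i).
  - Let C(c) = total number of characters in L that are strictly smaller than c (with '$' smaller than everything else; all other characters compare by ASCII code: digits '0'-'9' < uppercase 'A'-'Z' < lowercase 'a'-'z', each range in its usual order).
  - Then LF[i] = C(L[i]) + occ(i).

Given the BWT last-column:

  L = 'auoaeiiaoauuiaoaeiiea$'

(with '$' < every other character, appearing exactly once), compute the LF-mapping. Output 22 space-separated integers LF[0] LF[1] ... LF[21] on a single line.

Char counts: '$':1, 'a':7, 'e':3, 'i':5, 'o':3, 'u':3
C (first-col start): C('$')=0, C('a')=1, C('e')=8, C('i')=11, C('o')=16, C('u')=19
L[0]='a': occ=0, LF[0]=C('a')+0=1+0=1
L[1]='u': occ=0, LF[1]=C('u')+0=19+0=19
L[2]='o': occ=0, LF[2]=C('o')+0=16+0=16
L[3]='a': occ=1, LF[3]=C('a')+1=1+1=2
L[4]='e': occ=0, LF[4]=C('e')+0=8+0=8
L[5]='i': occ=0, LF[5]=C('i')+0=11+0=11
L[6]='i': occ=1, LF[6]=C('i')+1=11+1=12
L[7]='a': occ=2, LF[7]=C('a')+2=1+2=3
L[8]='o': occ=1, LF[8]=C('o')+1=16+1=17
L[9]='a': occ=3, LF[9]=C('a')+3=1+3=4
L[10]='u': occ=1, LF[10]=C('u')+1=19+1=20
L[11]='u': occ=2, LF[11]=C('u')+2=19+2=21
L[12]='i': occ=2, LF[12]=C('i')+2=11+2=13
L[13]='a': occ=4, LF[13]=C('a')+4=1+4=5
L[14]='o': occ=2, LF[14]=C('o')+2=16+2=18
L[15]='a': occ=5, LF[15]=C('a')+5=1+5=6
L[16]='e': occ=1, LF[16]=C('e')+1=8+1=9
L[17]='i': occ=3, LF[17]=C('i')+3=11+3=14
L[18]='i': occ=4, LF[18]=C('i')+4=11+4=15
L[19]='e': occ=2, LF[19]=C('e')+2=8+2=10
L[20]='a': occ=6, LF[20]=C('a')+6=1+6=7
L[21]='$': occ=0, LF[21]=C('$')+0=0+0=0

Answer: 1 19 16 2 8 11 12 3 17 4 20 21 13 5 18 6 9 14 15 10 7 0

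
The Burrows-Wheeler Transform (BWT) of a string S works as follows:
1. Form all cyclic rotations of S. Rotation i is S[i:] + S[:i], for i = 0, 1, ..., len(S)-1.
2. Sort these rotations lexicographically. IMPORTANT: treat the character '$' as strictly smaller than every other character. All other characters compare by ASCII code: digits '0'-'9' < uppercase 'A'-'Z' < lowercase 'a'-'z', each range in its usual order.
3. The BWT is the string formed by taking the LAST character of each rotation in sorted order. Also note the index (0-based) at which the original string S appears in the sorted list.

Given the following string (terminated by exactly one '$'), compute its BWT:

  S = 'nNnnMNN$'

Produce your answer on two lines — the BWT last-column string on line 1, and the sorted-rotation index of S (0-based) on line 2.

All 8 rotations (rotation i = S[i:]+S[:i]):
  rot[0] = nNnnMNN$
  rot[1] = NnnMNN$n
  rot[2] = nnMNN$nN
  rot[3] = nMNN$nNn
  rot[4] = MNN$nNnn
  rot[5] = NN$nNnnM
  rot[6] = N$nNnnMN
  rot[7] = $nNnnMNN
Sorted (with $ < everything):
  sorted[0] = $nNnnMNN  (last char: 'N')
  sorted[1] = MNN$nNnn  (last char: 'n')
  sorted[2] = N$nNnnMN  (last char: 'N')
  sorted[3] = NN$nNnnM  (last char: 'M')
  sorted[4] = NnnMNN$n  (last char: 'n')
  sorted[5] = nMNN$nNn  (last char: 'n')
  sorted[6] = nNnnMNN$  (last char: '$')
  sorted[7] = nnMNN$nN  (last char: 'N')
Last column: NnNMnn$N
Original string S is at sorted index 6

Answer: NnNMnn$N
6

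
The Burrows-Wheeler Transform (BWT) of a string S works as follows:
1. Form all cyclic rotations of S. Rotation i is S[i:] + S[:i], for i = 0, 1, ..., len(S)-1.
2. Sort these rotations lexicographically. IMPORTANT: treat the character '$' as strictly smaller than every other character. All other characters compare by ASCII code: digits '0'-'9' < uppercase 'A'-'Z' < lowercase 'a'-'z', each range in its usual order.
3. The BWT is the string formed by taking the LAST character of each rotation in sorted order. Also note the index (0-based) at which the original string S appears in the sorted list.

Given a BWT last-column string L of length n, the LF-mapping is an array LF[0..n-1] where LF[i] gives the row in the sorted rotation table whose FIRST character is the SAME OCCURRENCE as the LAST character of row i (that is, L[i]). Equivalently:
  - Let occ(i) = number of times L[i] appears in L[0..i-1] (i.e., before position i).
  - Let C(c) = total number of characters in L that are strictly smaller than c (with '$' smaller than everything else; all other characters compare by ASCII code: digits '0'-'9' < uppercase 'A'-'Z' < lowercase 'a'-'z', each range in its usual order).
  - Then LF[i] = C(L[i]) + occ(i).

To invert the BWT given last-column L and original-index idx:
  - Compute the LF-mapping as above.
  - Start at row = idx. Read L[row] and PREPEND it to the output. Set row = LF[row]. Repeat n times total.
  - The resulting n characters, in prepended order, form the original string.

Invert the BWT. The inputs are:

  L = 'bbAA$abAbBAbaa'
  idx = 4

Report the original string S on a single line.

LF mapping: 9 10 1 2 0 6 11 3 12 5 4 13 7 8
Walk LF starting at row 4, prepending L[row]:
  step 1: row=4, L[4]='$', prepend. Next row=LF[4]=0
  step 2: row=0, L[0]='b', prepend. Next row=LF[0]=9
  step 3: row=9, L[9]='B', prepend. Next row=LF[9]=5
  step 4: row=5, L[5]='a', prepend. Next row=LF[5]=6
  step 5: row=6, L[6]='b', prepend. Next row=LF[6]=11
  step 6: row=11, L[11]='b', prepend. Next row=LF[11]=13
  step 7: row=13, L[13]='a', prepend. Next row=LF[13]=8
  step 8: row=8, L[8]='b', prepend. Next row=LF[8]=12
  step 9: row=12, L[12]='a', prepend. Next row=LF[12]=7
  step 10: row=7, L[7]='A', prepend. Next row=LF[7]=3
  step 11: row=3, L[3]='A', prepend. Next row=LF[3]=2
  step 12: row=2, L[2]='A', prepend. Next row=LF[2]=1
  step 13: row=1, L[1]='b', prepend. Next row=LF[1]=10
  step 14: row=10, L[10]='A', prepend. Next row=LF[10]=4
Reversed output: AbAAAababbaBb$

Answer: AbAAAababbaBb$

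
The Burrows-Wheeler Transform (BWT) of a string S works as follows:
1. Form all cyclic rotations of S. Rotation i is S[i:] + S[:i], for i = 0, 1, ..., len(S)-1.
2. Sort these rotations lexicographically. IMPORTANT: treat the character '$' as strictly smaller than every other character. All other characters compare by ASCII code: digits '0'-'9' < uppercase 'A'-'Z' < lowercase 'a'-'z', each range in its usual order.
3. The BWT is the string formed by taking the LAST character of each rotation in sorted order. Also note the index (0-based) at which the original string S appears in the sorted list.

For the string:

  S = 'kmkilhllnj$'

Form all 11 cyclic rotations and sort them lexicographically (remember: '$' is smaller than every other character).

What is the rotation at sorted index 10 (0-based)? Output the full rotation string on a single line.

All 11 rotations (rotation i = S[i:]+S[:i]):
  rot[0] = kmkilhllnj$
  rot[1] = mkilhllnj$k
  rot[2] = kilhllnj$km
  rot[3] = ilhllnj$kmk
  rot[4] = lhllnj$kmki
  rot[5] = hllnj$kmkil
  rot[6] = llnj$kmkilh
  rot[7] = lnj$kmkilhl
  rot[8] = nj$kmkilhll
  rot[9] = j$kmkilhlln
  rot[10] = $kmkilhllnj
Sorted (with $ < everything):
  sorted[0] = $kmkilhllnj
  sorted[1] = hllnj$kmkil
  sorted[2] = ilhllnj$kmk
  sorted[3] = j$kmkilhlln
  sorted[4] = kilhllnj$km
  sorted[5] = kmkilhllnj$
  sorted[6] = lhllnj$kmki
  sorted[7] = llnj$kmkilh
  sorted[8] = lnj$kmkilhl
  sorted[9] = mkilhllnj$k
  sorted[10] = nj$kmkilhll
sorted[10] = nj$kmkilhll

Answer: nj$kmkilhll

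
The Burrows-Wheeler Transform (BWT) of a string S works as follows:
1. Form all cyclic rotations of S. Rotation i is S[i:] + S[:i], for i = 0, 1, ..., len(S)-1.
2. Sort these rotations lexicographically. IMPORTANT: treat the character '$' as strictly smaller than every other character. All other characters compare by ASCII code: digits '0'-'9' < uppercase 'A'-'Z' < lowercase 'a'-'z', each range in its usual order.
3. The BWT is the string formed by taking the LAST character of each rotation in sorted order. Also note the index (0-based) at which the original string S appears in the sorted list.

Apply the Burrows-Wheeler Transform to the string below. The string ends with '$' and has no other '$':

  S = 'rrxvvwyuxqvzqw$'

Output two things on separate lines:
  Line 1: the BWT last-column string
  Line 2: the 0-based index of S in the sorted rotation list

All 15 rotations (rotation i = S[i:]+S[:i]):
  rot[0] = rrxvvwyuxqvzqw$
  rot[1] = rxvvwyuxqvzqw$r
  rot[2] = xvvwyuxqvzqw$rr
  rot[3] = vvwyuxqvzqw$rrx
  rot[4] = vwyuxqvzqw$rrxv
  rot[5] = wyuxqvzqw$rrxvv
  rot[6] = yuxqvzqw$rrxvvw
  rot[7] = uxqvzqw$rrxvvwy
  rot[8] = xqvzqw$rrxvvwyu
  rot[9] = qvzqw$rrxvvwyux
  rot[10] = vzqw$rrxvvwyuxq
  rot[11] = zqw$rrxvvwyuxqv
  rot[12] = qw$rrxvvwyuxqvz
  rot[13] = w$rrxvvwyuxqvzq
  rot[14] = $rrxvvwyuxqvzqw
Sorted (with $ < everything):
  sorted[0] = $rrxvvwyuxqvzqw  (last char: 'w')
  sorted[1] = qvzqw$rrxvvwyux  (last char: 'x')
  sorted[2] = qw$rrxvvwyuxqvz  (last char: 'z')
  sorted[3] = rrxvvwyuxqvzqw$  (last char: '$')
  sorted[4] = rxvvwyuxqvzqw$r  (last char: 'r')
  sorted[5] = uxqvzqw$rrxvvwy  (last char: 'y')
  sorted[6] = vvwyuxqvzqw$rrx  (last char: 'x')
  sorted[7] = vwyuxqvzqw$rrxv  (last char: 'v')
  sorted[8] = vzqw$rrxvvwyuxq  (last char: 'q')
  sorted[9] = w$rrxvvwyuxqvzq  (last char: 'q')
  sorted[10] = wyuxqvzqw$rrxvv  (last char: 'v')
  sorted[11] = xqvzqw$rrxvvwyu  (last char: 'u')
  sorted[12] = xvvwyuxqvzqw$rr  (last char: 'r')
  sorted[13] = yuxqvzqw$rrxvvw  (last char: 'w')
  sorted[14] = zqw$rrxvvwyuxqv  (last char: 'v')
Last column: wxz$ryxvqqvurwv
Original string S is at sorted index 3

Answer: wxz$ryxvqqvurwv
3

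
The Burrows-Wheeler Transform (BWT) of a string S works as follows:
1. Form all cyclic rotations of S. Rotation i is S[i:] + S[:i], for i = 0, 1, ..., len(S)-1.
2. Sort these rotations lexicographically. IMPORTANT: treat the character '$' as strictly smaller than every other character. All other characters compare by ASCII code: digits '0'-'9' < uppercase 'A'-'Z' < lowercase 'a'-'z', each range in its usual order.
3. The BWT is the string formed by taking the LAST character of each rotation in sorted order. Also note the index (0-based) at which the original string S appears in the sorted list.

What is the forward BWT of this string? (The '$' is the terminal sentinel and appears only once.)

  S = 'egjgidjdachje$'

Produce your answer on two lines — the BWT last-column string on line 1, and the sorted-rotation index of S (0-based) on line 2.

Answer: edajij$jecgdhg
6

Derivation:
All 14 rotations (rotation i = S[i:]+S[:i]):
  rot[0] = egjgidjdachje$
  rot[1] = gjgidjdachje$e
  rot[2] = jgidjdachje$eg
  rot[3] = gidjdachje$egj
  rot[4] = idjdachje$egjg
  rot[5] = djdachje$egjgi
  rot[6] = jdachje$egjgid
  rot[7] = dachje$egjgidj
  rot[8] = achje$egjgidjd
  rot[9] = chje$egjgidjda
  rot[10] = hje$egjgidjdac
  rot[11] = je$egjgidjdach
  rot[12] = e$egjgidjdachj
  rot[13] = $egjgidjdachje
Sorted (with $ < everything):
  sorted[0] = $egjgidjdachje  (last char: 'e')
  sorted[1] = achje$egjgidjd  (last char: 'd')
  sorted[2] = chje$egjgidjda  (last char: 'a')
  sorted[3] = dachje$egjgidj  (last char: 'j')
  sorted[4] = djdachje$egjgi  (last char: 'i')
  sorted[5] = e$egjgidjdachj  (last char: 'j')
  sorted[6] = egjgidjdachje$  (last char: '$')
  sorted[7] = gidjdachje$egj  (last char: 'j')
  sorted[8] = gjgidjdachje$e  (last char: 'e')
  sorted[9] = hje$egjgidjdac  (last char: 'c')
  sorted[10] = idjdachje$egjg  (last char: 'g')
  sorted[11] = jdachje$egjgid  (last char: 'd')
  sorted[12] = je$egjgidjdach  (last char: 'h')
  sorted[13] = jgidjdachje$eg  (last char: 'g')
Last column: edajij$jecgdhg
Original string S is at sorted index 6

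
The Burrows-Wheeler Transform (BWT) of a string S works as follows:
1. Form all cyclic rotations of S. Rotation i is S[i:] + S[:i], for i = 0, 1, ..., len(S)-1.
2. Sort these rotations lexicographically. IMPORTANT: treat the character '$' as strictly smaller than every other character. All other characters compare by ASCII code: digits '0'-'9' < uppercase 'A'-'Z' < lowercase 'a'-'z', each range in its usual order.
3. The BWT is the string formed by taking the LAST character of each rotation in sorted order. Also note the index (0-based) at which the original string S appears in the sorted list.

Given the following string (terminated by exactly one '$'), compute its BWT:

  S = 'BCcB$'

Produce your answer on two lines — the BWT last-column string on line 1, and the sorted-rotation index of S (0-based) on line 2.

All 5 rotations (rotation i = S[i:]+S[:i]):
  rot[0] = BCcB$
  rot[1] = CcB$B
  rot[2] = cB$BC
  rot[3] = B$BCc
  rot[4] = $BCcB
Sorted (with $ < everything):
  sorted[0] = $BCcB  (last char: 'B')
  sorted[1] = B$BCc  (last char: 'c')
  sorted[2] = BCcB$  (last char: '$')
  sorted[3] = CcB$B  (last char: 'B')
  sorted[4] = cB$BC  (last char: 'C')
Last column: Bc$BC
Original string S is at sorted index 2

Answer: Bc$BC
2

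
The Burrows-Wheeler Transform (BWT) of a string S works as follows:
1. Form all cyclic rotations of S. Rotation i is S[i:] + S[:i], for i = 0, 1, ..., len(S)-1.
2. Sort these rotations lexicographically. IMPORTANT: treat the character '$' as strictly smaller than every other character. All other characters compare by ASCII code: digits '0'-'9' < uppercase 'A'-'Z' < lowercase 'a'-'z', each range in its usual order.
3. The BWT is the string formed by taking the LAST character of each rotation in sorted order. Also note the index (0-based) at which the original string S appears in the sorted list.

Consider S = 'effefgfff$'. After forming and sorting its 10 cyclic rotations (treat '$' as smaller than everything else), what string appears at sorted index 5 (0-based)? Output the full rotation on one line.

All 10 rotations (rotation i = S[i:]+S[:i]):
  rot[0] = effefgfff$
  rot[1] = ffefgfff$e
  rot[2] = fefgfff$ef
  rot[3] = efgfff$eff
  rot[4] = fgfff$effe
  rot[5] = gfff$effef
  rot[6] = fff$effefg
  rot[7] = ff$effefgf
  rot[8] = f$effefgff
  rot[9] = $effefgfff
Sorted (with $ < everything):
  sorted[0] = $effefgfff
  sorted[1] = effefgfff$
  sorted[2] = efgfff$eff
  sorted[3] = f$effefgff
  sorted[4] = fefgfff$ef
  sorted[5] = ff$effefgf
  sorted[6] = ffefgfff$e
  sorted[7] = fff$effefg
  sorted[8] = fgfff$effe
  sorted[9] = gfff$effef
sorted[5] = ff$effefgf

Answer: ff$effefgf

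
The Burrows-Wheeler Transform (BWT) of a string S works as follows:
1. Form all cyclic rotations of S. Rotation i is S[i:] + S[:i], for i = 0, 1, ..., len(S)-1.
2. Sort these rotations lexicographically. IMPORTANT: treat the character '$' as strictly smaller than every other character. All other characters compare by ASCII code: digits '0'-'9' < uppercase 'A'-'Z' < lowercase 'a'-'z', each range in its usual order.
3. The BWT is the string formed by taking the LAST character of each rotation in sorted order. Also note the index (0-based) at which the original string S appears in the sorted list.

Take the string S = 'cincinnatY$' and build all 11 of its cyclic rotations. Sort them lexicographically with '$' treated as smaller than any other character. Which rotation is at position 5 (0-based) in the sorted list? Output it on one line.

All 11 rotations (rotation i = S[i:]+S[:i]):
  rot[0] = cincinnatY$
  rot[1] = incinnatY$c
  rot[2] = ncinnatY$ci
  rot[3] = cinnatY$cin
  rot[4] = innatY$cinc
  rot[5] = nnatY$cinci
  rot[6] = natY$cincin
  rot[7] = atY$cincinn
  rot[8] = tY$cincinna
  rot[9] = Y$cincinnat
  rot[10] = $cincinnatY
Sorted (with $ < everything):
  sorted[0] = $cincinnatY
  sorted[1] = Y$cincinnat
  sorted[2] = atY$cincinn
  sorted[3] = cincinnatY$
  sorted[4] = cinnatY$cin
  sorted[5] = incinnatY$c
  sorted[6] = innatY$cinc
  sorted[7] = natY$cincin
  sorted[8] = ncinnatY$ci
  sorted[9] = nnatY$cinci
  sorted[10] = tY$cincinna
sorted[5] = incinnatY$c

Answer: incinnatY$c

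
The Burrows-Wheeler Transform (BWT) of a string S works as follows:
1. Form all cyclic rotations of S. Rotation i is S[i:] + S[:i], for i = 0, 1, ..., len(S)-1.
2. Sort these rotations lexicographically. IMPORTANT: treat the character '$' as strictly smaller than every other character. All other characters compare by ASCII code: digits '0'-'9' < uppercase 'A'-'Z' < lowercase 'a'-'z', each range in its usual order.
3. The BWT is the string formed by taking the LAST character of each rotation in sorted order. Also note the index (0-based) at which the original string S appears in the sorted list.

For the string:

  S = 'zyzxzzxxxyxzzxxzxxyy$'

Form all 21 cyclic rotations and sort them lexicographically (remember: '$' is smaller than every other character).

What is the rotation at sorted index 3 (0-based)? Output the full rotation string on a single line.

All 21 rotations (rotation i = S[i:]+S[:i]):
  rot[0] = zyzxzzxxxyxzzxxzxxyy$
  rot[1] = yzxzzxxxyxzzxxzxxyy$z
  rot[2] = zxzzxxxyxzzxxzxxyy$zy
  rot[3] = xzzxxxyxzzxxzxxyy$zyz
  rot[4] = zzxxxyxzzxxzxxyy$zyzx
  rot[5] = zxxxyxzzxxzxxyy$zyzxz
  rot[6] = xxxyxzzxxzxxyy$zyzxzz
  rot[7] = xxyxzzxxzxxyy$zyzxzzx
  rot[8] = xyxzzxxzxxyy$zyzxzzxx
  rot[9] = yxzzxxzxxyy$zyzxzzxxx
  rot[10] = xzzxxzxxyy$zyzxzzxxxy
  rot[11] = zzxxzxxyy$zyzxzzxxxyx
  rot[12] = zxxzxxyy$zyzxzzxxxyxz
  rot[13] = xxzxxyy$zyzxzzxxxyxzz
  rot[14] = xzxxyy$zyzxzzxxxyxzzx
  rot[15] = zxxyy$zyzxzzxxxyxzzxx
  rot[16] = xxyy$zyzxzzxxxyxzzxxz
  rot[17] = xyy$zyzxzzxxxyxzzxxzx
  rot[18] = yy$zyzxzzxxxyxzzxxzxx
  rot[19] = y$zyzxzzxxxyxzzxxzxxy
  rot[20] = $zyzxzzxxxyxzzxxzxxyy
Sorted (with $ < everything):
  sorted[0] = $zyzxzzxxxyxzzxxzxxyy
  sorted[1] = xxxyxzzxxzxxyy$zyzxzz
  sorted[2] = xxyxzzxxzxxyy$zyzxzzx
  sorted[3] = xxyy$zyzxzzxxxyxzzxxz
  sorted[4] = xxzxxyy$zyzxzzxxxyxzz
  sorted[5] = xyxzzxxzxxyy$zyzxzzxx
  sorted[6] = xyy$zyzxzzxxxyxzzxxzx
  sorted[7] = xzxxyy$zyzxzzxxxyxzzx
  sorted[8] = xzzxxxyxzzxxzxxyy$zyz
  sorted[9] = xzzxxzxxyy$zyzxzzxxxy
  sorted[10] = y$zyzxzzxxxyxzzxxzxxy
  sorted[11] = yxzzxxzxxyy$zyzxzzxxx
  sorted[12] = yy$zyzxzzxxxyxzzxxzxx
  sorted[13] = yzxzzxxxyxzzxxzxxyy$z
  sorted[14] = zxxxyxzzxxzxxyy$zyzxz
  sorted[15] = zxxyy$zyzxzzxxxyxzzxx
  sorted[16] = zxxzxxyy$zyzxzzxxxyxz
  sorted[17] = zxzzxxxyxzzxxzxxyy$zy
  sorted[18] = zyzxzzxxxyxzzxxzxxyy$
  sorted[19] = zzxxxyxzzxxzxxyy$zyzx
  sorted[20] = zzxxzxxyy$zyzxzzxxxyx
sorted[3] = xxyy$zyzxzzxxxyxzzxxz

Answer: xxyy$zyzxzzxxxyxzzxxz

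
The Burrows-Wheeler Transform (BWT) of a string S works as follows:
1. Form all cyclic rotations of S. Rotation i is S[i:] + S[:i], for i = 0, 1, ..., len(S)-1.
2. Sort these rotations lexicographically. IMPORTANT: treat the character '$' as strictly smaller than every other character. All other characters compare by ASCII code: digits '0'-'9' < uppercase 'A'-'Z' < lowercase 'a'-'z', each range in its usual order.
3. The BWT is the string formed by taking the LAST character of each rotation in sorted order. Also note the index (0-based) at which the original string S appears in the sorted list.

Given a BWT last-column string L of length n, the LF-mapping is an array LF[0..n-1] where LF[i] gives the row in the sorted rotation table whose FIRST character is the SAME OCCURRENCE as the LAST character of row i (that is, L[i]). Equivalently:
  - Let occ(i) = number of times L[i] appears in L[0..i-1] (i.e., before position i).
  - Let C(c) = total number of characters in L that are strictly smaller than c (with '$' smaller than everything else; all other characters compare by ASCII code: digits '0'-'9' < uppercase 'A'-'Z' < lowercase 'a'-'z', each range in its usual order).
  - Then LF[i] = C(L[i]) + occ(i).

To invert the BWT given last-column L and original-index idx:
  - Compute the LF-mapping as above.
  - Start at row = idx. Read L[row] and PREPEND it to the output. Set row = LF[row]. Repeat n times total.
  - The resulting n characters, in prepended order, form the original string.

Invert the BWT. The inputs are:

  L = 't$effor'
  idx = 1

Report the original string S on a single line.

LF mapping: 6 0 1 2 3 4 5
Walk LF starting at row 1, prepending L[row]:
  step 1: row=1, L[1]='$', prepend. Next row=LF[1]=0
  step 2: row=0, L[0]='t', prepend. Next row=LF[0]=6
  step 3: row=6, L[6]='r', prepend. Next row=LF[6]=5
  step 4: row=5, L[5]='o', prepend. Next row=LF[5]=4
  step 5: row=4, L[4]='f', prepend. Next row=LF[4]=3
  step 6: row=3, L[3]='f', prepend. Next row=LF[3]=2
  step 7: row=2, L[2]='e', prepend. Next row=LF[2]=1
Reversed output: effort$

Answer: effort$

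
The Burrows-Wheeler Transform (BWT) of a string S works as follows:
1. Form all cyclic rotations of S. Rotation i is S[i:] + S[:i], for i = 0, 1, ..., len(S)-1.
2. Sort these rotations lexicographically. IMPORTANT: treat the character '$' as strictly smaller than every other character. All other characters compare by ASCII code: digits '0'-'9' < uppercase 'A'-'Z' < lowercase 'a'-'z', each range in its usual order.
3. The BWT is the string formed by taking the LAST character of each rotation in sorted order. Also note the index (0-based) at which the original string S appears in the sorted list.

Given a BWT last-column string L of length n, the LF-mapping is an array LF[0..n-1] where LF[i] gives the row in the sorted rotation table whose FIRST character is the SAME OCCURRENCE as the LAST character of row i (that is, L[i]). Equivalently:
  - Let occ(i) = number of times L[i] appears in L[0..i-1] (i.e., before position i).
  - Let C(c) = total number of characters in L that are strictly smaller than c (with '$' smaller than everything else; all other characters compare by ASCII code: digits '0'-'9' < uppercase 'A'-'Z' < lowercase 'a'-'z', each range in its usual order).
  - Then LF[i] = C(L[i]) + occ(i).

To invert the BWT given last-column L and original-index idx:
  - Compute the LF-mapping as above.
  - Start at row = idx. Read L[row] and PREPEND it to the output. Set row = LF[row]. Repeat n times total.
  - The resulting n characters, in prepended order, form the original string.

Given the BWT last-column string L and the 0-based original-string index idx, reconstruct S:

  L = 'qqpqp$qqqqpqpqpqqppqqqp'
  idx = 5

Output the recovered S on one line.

LF mapping: 9 10 1 11 2 0 12 13 14 15 3 16 4 17 5 18 19 6 7 20 21 22 8
Walk LF starting at row 5, prepending L[row]:
  step 1: row=5, L[5]='$', prepend. Next row=LF[5]=0
  step 2: row=0, L[0]='q', prepend. Next row=LF[0]=9
  step 3: row=9, L[9]='q', prepend. Next row=LF[9]=15
  step 4: row=15, L[15]='q', prepend. Next row=LF[15]=18
  step 5: row=18, L[18]='p', prepend. Next row=LF[18]=7
  step 6: row=7, L[7]='q', prepend. Next row=LF[7]=13
  step 7: row=13, L[13]='q', prepend. Next row=LF[13]=17
  step 8: row=17, L[17]='p', prepend. Next row=LF[17]=6
  step 9: row=6, L[6]='q', prepend. Next row=LF[6]=12
  step 10: row=12, L[12]='p', prepend. Next row=LF[12]=4
  step 11: row=4, L[4]='p', prepend. Next row=LF[4]=2
  step 12: row=2, L[2]='p', prepend. Next row=LF[2]=1
  step 13: row=1, L[1]='q', prepend. Next row=LF[1]=10
  step 14: row=10, L[10]='p', prepend. Next row=LF[10]=3
  step 15: row=3, L[3]='q', prepend. Next row=LF[3]=11
  step 16: row=11, L[11]='q', prepend. Next row=LF[11]=16
  step 17: row=16, L[16]='q', prepend. Next row=LF[16]=19
  step 18: row=19, L[19]='q', prepend. Next row=LF[19]=20
  step 19: row=20, L[20]='q', prepend. Next row=LF[20]=21
  step 20: row=21, L[21]='q', prepend. Next row=LF[21]=22
  step 21: row=22, L[22]='p', prepend. Next row=LF[22]=8
  step 22: row=8, L[8]='q', prepend. Next row=LF[8]=14
  step 23: row=14, L[14]='p', prepend. Next row=LF[14]=5
Reversed output: pqpqqqqqqpqpppqpqqpqqq$

Answer: pqpqqqqqqpqpppqpqqpqqq$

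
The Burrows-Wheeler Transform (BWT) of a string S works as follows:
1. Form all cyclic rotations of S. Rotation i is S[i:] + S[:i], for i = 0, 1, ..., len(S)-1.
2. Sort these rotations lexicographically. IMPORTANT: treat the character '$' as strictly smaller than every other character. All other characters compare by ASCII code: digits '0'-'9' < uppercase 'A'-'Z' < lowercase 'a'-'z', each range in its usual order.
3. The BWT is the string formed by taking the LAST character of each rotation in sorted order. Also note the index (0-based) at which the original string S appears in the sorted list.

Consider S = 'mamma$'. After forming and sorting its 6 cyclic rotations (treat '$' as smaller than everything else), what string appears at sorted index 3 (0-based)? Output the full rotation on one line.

All 6 rotations (rotation i = S[i:]+S[:i]):
  rot[0] = mamma$
  rot[1] = amma$m
  rot[2] = mma$ma
  rot[3] = ma$mam
  rot[4] = a$mamm
  rot[5] = $mamma
Sorted (with $ < everything):
  sorted[0] = $mamma
  sorted[1] = a$mamm
  sorted[2] = amma$m
  sorted[3] = ma$mam
  sorted[4] = mamma$
  sorted[5] = mma$ma
sorted[3] = ma$mam

Answer: ma$mam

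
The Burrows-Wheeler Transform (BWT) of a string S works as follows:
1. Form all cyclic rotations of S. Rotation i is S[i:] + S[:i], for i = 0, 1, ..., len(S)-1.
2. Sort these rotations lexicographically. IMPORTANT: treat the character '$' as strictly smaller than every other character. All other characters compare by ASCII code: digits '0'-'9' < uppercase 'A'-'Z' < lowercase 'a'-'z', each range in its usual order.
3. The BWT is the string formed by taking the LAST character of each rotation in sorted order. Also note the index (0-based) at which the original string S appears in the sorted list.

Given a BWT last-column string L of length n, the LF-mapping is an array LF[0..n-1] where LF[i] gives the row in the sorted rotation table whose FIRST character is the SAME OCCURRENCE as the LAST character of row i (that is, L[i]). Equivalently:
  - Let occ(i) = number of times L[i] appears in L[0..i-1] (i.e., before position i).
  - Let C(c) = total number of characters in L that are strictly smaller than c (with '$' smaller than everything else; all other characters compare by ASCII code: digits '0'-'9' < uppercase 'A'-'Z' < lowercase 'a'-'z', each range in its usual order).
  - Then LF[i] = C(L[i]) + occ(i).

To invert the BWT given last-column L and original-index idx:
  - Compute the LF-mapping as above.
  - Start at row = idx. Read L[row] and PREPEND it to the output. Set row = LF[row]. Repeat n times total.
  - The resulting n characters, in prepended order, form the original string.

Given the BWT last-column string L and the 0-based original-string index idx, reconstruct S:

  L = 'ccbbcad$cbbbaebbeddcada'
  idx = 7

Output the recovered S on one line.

Answer: bbbcbbcaecdddbadecabac$

Derivation:
LF mapping: 12 13 5 6 14 1 17 0 15 7 8 9 2 21 10 11 22 18 19 16 3 20 4
Walk LF starting at row 7, prepending L[row]:
  step 1: row=7, L[7]='$', prepend. Next row=LF[7]=0
  step 2: row=0, L[0]='c', prepend. Next row=LF[0]=12
  step 3: row=12, L[12]='a', prepend. Next row=LF[12]=2
  step 4: row=2, L[2]='b', prepend. Next row=LF[2]=5
  step 5: row=5, L[5]='a', prepend. Next row=LF[5]=1
  step 6: row=1, L[1]='c', prepend. Next row=LF[1]=13
  step 7: row=13, L[13]='e', prepend. Next row=LF[13]=21
  step 8: row=21, L[21]='d', prepend. Next row=LF[21]=20
  step 9: row=20, L[20]='a', prepend. Next row=LF[20]=3
  step 10: row=3, L[3]='b', prepend. Next row=LF[3]=6
  step 11: row=6, L[6]='d', prepend. Next row=LF[6]=17
  step 12: row=17, L[17]='d', prepend. Next row=LF[17]=18
  step 13: row=18, L[18]='d', prepend. Next row=LF[18]=19
  step 14: row=19, L[19]='c', prepend. Next row=LF[19]=16
  step 15: row=16, L[16]='e', prepend. Next row=LF[16]=22
  step 16: row=22, L[22]='a', prepend. Next row=LF[22]=4
  step 17: row=4, L[4]='c', prepend. Next row=LF[4]=14
  step 18: row=14, L[14]='b', prepend. Next row=LF[14]=10
  step 19: row=10, L[10]='b', prepend. Next row=LF[10]=8
  step 20: row=8, L[8]='c', prepend. Next row=LF[8]=15
  step 21: row=15, L[15]='b', prepend. Next row=LF[15]=11
  step 22: row=11, L[11]='b', prepend. Next row=LF[11]=9
  step 23: row=9, L[9]='b', prepend. Next row=LF[9]=7
Reversed output: bbbcbbcaecdddbadecabac$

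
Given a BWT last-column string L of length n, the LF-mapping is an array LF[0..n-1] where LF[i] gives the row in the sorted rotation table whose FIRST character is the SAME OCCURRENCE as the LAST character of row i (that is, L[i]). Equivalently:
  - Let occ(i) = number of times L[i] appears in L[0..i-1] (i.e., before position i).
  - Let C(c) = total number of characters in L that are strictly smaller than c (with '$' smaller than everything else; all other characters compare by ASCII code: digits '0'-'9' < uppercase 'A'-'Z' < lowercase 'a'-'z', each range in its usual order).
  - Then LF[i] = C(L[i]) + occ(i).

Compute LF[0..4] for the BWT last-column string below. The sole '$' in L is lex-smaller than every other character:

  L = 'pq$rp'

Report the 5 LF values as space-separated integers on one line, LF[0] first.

Char counts: '$':1, 'p':2, 'q':1, 'r':1
C (first-col start): C('$')=0, C('p')=1, C('q')=3, C('r')=4
L[0]='p': occ=0, LF[0]=C('p')+0=1+0=1
L[1]='q': occ=0, LF[1]=C('q')+0=3+0=3
L[2]='$': occ=0, LF[2]=C('$')+0=0+0=0
L[3]='r': occ=0, LF[3]=C('r')+0=4+0=4
L[4]='p': occ=1, LF[4]=C('p')+1=1+1=2

Answer: 1 3 0 4 2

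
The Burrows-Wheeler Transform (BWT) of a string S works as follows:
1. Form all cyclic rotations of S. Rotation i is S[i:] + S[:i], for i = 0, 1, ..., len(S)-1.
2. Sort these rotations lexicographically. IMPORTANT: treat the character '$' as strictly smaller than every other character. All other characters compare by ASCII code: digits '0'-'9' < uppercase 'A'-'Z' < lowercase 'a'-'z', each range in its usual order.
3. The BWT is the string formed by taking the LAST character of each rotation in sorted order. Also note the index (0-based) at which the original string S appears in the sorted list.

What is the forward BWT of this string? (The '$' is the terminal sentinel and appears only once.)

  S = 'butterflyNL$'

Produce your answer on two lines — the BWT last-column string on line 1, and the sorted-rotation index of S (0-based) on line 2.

All 12 rotations (rotation i = S[i:]+S[:i]):
  rot[0] = butterflyNL$
  rot[1] = utterflyNL$b
  rot[2] = tterflyNL$bu
  rot[3] = terflyNL$but
  rot[4] = erflyNL$butt
  rot[5] = rflyNL$butte
  rot[6] = flyNL$butter
  rot[7] = lyNL$butterf
  rot[8] = yNL$butterfl
  rot[9] = NL$butterfly
  rot[10] = L$butterflyN
  rot[11] = $butterflyNL
Sorted (with $ < everything):
  sorted[0] = $butterflyNL  (last char: 'L')
  sorted[1] = L$butterflyN  (last char: 'N')
  sorted[2] = NL$butterfly  (last char: 'y')
  sorted[3] = butterflyNL$  (last char: '$')
  sorted[4] = erflyNL$butt  (last char: 't')
  sorted[5] = flyNL$butter  (last char: 'r')
  sorted[6] = lyNL$butterf  (last char: 'f')
  sorted[7] = rflyNL$butte  (last char: 'e')
  sorted[8] = terflyNL$but  (last char: 't')
  sorted[9] = tterflyNL$bu  (last char: 'u')
  sorted[10] = utterflyNL$b  (last char: 'b')
  sorted[11] = yNL$butterfl  (last char: 'l')
Last column: LNy$trfetubl
Original string S is at sorted index 3

Answer: LNy$trfetubl
3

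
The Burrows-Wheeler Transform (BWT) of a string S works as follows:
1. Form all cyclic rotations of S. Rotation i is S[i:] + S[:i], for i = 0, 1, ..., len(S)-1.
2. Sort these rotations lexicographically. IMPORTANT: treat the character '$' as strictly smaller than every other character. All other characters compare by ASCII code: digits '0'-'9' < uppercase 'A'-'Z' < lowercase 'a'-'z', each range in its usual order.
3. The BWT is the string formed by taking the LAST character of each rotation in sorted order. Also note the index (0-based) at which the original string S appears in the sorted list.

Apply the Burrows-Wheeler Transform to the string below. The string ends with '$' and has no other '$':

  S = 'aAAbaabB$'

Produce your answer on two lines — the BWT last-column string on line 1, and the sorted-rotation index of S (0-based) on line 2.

Answer: BaAb$baaA
4

Derivation:
All 9 rotations (rotation i = S[i:]+S[:i]):
  rot[0] = aAAbaabB$
  rot[1] = AAbaabB$a
  rot[2] = AbaabB$aA
  rot[3] = baabB$aAA
  rot[4] = aabB$aAAb
  rot[5] = abB$aAAba
  rot[6] = bB$aAAbaa
  rot[7] = B$aAAbaab
  rot[8] = $aAAbaabB
Sorted (with $ < everything):
  sorted[0] = $aAAbaabB  (last char: 'B')
  sorted[1] = AAbaabB$a  (last char: 'a')
  sorted[2] = AbaabB$aA  (last char: 'A')
  sorted[3] = B$aAAbaab  (last char: 'b')
  sorted[4] = aAAbaabB$  (last char: '$')
  sorted[5] = aabB$aAAb  (last char: 'b')
  sorted[6] = abB$aAAba  (last char: 'a')
  sorted[7] = bB$aAAbaa  (last char: 'a')
  sorted[8] = baabB$aAA  (last char: 'A')
Last column: BaAb$baaA
Original string S is at sorted index 4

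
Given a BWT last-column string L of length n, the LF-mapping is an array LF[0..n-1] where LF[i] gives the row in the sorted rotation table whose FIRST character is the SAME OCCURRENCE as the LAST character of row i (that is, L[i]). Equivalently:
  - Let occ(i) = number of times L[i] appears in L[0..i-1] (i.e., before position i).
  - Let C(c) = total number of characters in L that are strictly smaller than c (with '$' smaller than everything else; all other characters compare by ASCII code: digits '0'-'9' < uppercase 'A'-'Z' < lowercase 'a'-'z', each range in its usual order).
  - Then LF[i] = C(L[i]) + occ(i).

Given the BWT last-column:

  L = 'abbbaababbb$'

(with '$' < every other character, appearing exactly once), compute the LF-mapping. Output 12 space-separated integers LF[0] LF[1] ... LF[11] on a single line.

Char counts: '$':1, 'a':4, 'b':7
C (first-col start): C('$')=0, C('a')=1, C('b')=5
L[0]='a': occ=0, LF[0]=C('a')+0=1+0=1
L[1]='b': occ=0, LF[1]=C('b')+0=5+0=5
L[2]='b': occ=1, LF[2]=C('b')+1=5+1=6
L[3]='b': occ=2, LF[3]=C('b')+2=5+2=7
L[4]='a': occ=1, LF[4]=C('a')+1=1+1=2
L[5]='a': occ=2, LF[5]=C('a')+2=1+2=3
L[6]='b': occ=3, LF[6]=C('b')+3=5+3=8
L[7]='a': occ=3, LF[7]=C('a')+3=1+3=4
L[8]='b': occ=4, LF[8]=C('b')+4=5+4=9
L[9]='b': occ=5, LF[9]=C('b')+5=5+5=10
L[10]='b': occ=6, LF[10]=C('b')+6=5+6=11
L[11]='$': occ=0, LF[11]=C('$')+0=0+0=0

Answer: 1 5 6 7 2 3 8 4 9 10 11 0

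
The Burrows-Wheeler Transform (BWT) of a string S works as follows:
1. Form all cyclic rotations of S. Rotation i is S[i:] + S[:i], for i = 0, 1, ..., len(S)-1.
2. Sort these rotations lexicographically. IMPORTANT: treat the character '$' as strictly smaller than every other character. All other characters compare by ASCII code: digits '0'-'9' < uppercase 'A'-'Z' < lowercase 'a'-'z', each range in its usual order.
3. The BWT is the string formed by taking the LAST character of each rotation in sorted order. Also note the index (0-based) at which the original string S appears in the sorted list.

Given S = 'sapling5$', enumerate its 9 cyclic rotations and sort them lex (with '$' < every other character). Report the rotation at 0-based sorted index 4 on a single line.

All 9 rotations (rotation i = S[i:]+S[:i]):
  rot[0] = sapling5$
  rot[1] = apling5$s
  rot[2] = pling5$sa
  rot[3] = ling5$sap
  rot[4] = ing5$sapl
  rot[5] = ng5$sapli
  rot[6] = g5$saplin
  rot[7] = 5$sapling
  rot[8] = $sapling5
Sorted (with $ < everything):
  sorted[0] = $sapling5
  sorted[1] = 5$sapling
  sorted[2] = apling5$s
  sorted[3] = g5$saplin
  sorted[4] = ing5$sapl
  sorted[5] = ling5$sap
  sorted[6] = ng5$sapli
  sorted[7] = pling5$sa
  sorted[8] = sapling5$
sorted[4] = ing5$sapl

Answer: ing5$sapl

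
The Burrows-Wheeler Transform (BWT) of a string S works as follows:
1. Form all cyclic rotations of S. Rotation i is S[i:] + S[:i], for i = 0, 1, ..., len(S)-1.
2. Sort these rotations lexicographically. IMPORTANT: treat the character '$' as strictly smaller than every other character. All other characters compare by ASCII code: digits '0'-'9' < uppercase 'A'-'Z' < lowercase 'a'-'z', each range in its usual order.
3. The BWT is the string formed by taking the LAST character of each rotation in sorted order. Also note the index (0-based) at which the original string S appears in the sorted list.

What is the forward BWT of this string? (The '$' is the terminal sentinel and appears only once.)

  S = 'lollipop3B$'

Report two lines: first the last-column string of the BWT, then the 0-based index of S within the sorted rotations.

Answer: Bp3llo$lpoi
6

Derivation:
All 11 rotations (rotation i = S[i:]+S[:i]):
  rot[0] = lollipop3B$
  rot[1] = ollipop3B$l
  rot[2] = llipop3B$lo
  rot[3] = lipop3B$lol
  rot[4] = ipop3B$loll
  rot[5] = pop3B$lolli
  rot[6] = op3B$lollip
  rot[7] = p3B$lollipo
  rot[8] = 3B$lollipop
  rot[9] = B$lollipop3
  rot[10] = $lollipop3B
Sorted (with $ < everything):
  sorted[0] = $lollipop3B  (last char: 'B')
  sorted[1] = 3B$lollipop  (last char: 'p')
  sorted[2] = B$lollipop3  (last char: '3')
  sorted[3] = ipop3B$loll  (last char: 'l')
  sorted[4] = lipop3B$lol  (last char: 'l')
  sorted[5] = llipop3B$lo  (last char: 'o')
  sorted[6] = lollipop3B$  (last char: '$')
  sorted[7] = ollipop3B$l  (last char: 'l')
  sorted[8] = op3B$lollip  (last char: 'p')
  sorted[9] = p3B$lollipo  (last char: 'o')
  sorted[10] = pop3B$lolli  (last char: 'i')
Last column: Bp3llo$lpoi
Original string S is at sorted index 6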